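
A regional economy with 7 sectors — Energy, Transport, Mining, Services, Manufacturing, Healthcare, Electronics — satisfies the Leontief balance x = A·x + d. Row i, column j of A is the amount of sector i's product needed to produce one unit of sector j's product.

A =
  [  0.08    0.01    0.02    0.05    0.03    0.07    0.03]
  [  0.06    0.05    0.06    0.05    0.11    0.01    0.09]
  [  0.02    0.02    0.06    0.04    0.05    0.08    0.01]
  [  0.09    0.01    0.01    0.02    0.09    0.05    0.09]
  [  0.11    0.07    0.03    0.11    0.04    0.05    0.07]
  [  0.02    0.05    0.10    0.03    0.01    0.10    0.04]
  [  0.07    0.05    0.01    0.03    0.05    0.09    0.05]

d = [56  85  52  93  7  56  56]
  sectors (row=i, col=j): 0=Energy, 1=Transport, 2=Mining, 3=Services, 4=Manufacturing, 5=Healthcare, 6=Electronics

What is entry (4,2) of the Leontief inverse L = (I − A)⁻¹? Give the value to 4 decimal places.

Form M = I − A:
  [  0.92   -0.01   -0.02   -0.05   -0.03   -0.07   -0.03]
  [ -0.06    0.95   -0.06   -0.05   -0.11   -0.01   -0.09]
  [ -0.02   -0.02    0.94   -0.04   -0.05   -0.08   -0.01]
  [ -0.09   -0.01   -0.01    0.98   -0.09   -0.05   -0.09]
  [ -0.11   -0.07   -0.03   -0.11    0.96   -0.05   -0.07]
  [ -0.02   -0.05   -0.10   -0.03   -0.01    0.90   -0.04]
  [ -0.07   -0.05   -0.01   -0.03   -0.05   -0.09    0.95]
Leontief inverse L = M⁻¹:
  [  1.1084    0.0250    0.0389    0.0697    0.0499    0.1018    0.0523]
  [  0.1088    1.0768    0.0837    0.0859    0.1464    0.0535    0.1275]
  [  0.0451    0.0366    1.0821    0.0606    0.0705    0.1106    0.0319]
  [  0.1302    0.0325    0.0305    1.0492    0.1149    0.0898    0.1192]
  [  0.1613    0.0951    0.0571    0.1432    1.0809    0.0979    0.1120]
  [  0.0465    0.0698    0.1289    0.0521    0.0363    1.1384    0.0650]
  [  0.1049    0.0715    0.0348    0.0559    0.0761    0.1273    1.0793]
Total output x = L · d:
  x_0 = 1.1084·56 + 0.0250·85 + 0.0389·52 + 0.0697·93 + 0.0499·7 + 0.1018·56 + 0.0523·56 = 81.6872
  x_1 = 0.1088·56 + 1.0768·85 + 0.0837·52 + 0.0859·93 + 0.1464·7 + 0.0535·56 + 0.1275·56 = 121.1173
  x_2 = 0.0451·56 + 0.0366·85 + 1.0821·52 + 0.0606·93 + 0.0705·7 + 0.1106·56 + 0.0319·56 = 76.0107
  x_3 = 0.1302·56 + 0.0325·85 + 0.0305·52 + 1.0492·93 + 0.1149·7 + 0.0898·56 + 0.1192·56 = 121.7254
  x_4 = 0.1613·56 + 0.0951·85 + 0.0571·52 + 0.1432·93 + 1.0809·7 + 0.0979·56 + 0.1120·56 = 52.7241
  x_5 = 0.0465·56 + 0.0698·85 + 0.1289·52 + 0.0521·93 + 0.0363·7 + 1.1384·56 + 0.0650·56 = 87.7250
  x_6 = 0.1049·56 + 0.0715·85 + 0.0348·52 + 0.0559·93 + 0.0761·7 + 0.1273·56 + 1.0793·56 = 87.0708

L[4,2] = 0.0571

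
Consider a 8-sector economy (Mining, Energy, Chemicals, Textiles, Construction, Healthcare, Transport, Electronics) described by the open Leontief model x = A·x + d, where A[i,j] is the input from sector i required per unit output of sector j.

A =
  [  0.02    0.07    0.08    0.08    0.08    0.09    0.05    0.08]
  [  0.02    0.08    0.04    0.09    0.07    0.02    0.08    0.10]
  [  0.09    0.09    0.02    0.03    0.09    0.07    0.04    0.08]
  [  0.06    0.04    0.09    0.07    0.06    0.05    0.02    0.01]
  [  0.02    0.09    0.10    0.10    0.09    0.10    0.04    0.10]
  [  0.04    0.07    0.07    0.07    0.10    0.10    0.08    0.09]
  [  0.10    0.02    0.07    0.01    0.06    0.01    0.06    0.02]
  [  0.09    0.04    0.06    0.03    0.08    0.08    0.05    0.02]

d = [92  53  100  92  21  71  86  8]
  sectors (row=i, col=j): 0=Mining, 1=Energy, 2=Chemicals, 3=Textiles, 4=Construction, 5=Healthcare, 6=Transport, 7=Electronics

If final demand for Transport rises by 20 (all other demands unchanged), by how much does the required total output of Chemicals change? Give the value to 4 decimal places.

Form M = I − A:
  [  0.98   -0.07   -0.08   -0.08   -0.08   -0.09   -0.05   -0.08]
  [ -0.02    0.92   -0.04   -0.09   -0.07   -0.02   -0.08   -0.10]
  [ -0.09   -0.09    0.98   -0.03   -0.09   -0.07   -0.04   -0.08]
  [ -0.06   -0.04   -0.09    0.93   -0.06   -0.05   -0.02   -0.01]
  [ -0.02   -0.09   -0.10   -0.10    0.91   -0.10   -0.04   -0.10]
  [ -0.04   -0.07   -0.07   -0.07   -0.10    0.90   -0.08   -0.09]
  [ -0.10   -0.02   -0.07   -0.01   -0.06   -0.01    0.94   -0.02]
  [ -0.09   -0.04   -0.06   -0.03   -0.08   -0.08   -0.05    0.98]
Leontief inverse L = M⁻¹:
  [  1.0817    0.1419    0.1539    0.1485    0.1696    0.1651    0.1087    0.1516]
  [  0.0762    1.1397    0.1060    0.1486    0.1460    0.0811    0.1302    0.1577]
  [  0.1426    0.1584    1.0916    0.0982    0.1744    0.1420    0.0971    0.1507]
  [  0.1031    0.0954    0.1443    1.1224    0.1262    0.1065    0.0615    0.0653]
  [  0.0915    0.1744    0.1854    0.1804    1.1945    0.1877    0.1080    0.1836]
  [  0.1094    0.1502    0.1546    0.1468    0.2010    1.1847    0.1468    0.1707]
  [  0.1384    0.0671    0.1176    0.0532    0.1172    0.0587    1.0966    0.0680]
  [  0.1378    0.1021    0.1235    0.0895    0.1560    0.1455    0.0999    1.0844]
Total output x = L · d:
  x_0 = 1.0817·92 + 0.1419·53 + 0.1539·100 + 0.1485·92 + 0.1696·21 + 0.1651·71 + 0.1087·86 + 0.1516·8 = 161.9273
  x_1 = 0.0762·92 + 1.1397·53 + 0.1060·100 + 0.1486·92 + 0.1460·21 + 0.0811·71 + 0.1302·86 + 0.1577·8 = 112.9703
  x_2 = 0.1426·92 + 0.1584·53 + 1.0916·100 + 0.0982·92 + 0.1744·21 + 0.1420·71 + 0.0971·86 + 0.1507·8 = 163.0174
  x_3 = 0.1031·92 + 0.0954·53 + 0.1443·100 + 1.1224·92 + 0.1262·21 + 0.1065·71 + 0.0615·86 + 0.0653·8 = 148.2512
  x_4 = 0.0915·92 + 0.1744·53 + 0.1854·100 + 0.1804·92 + 1.1945·21 + 0.1877·71 + 0.1080·86 + 0.1836·8 = 101.9715
  x_5 = 0.1094·92 + 0.1502·53 + 0.1546·100 + 0.1468·92 + 0.2010·21 + 1.1847·71 + 0.1468·86 + 0.1707·8 = 149.3135
  x_6 = 0.1384·92 + 0.0671·53 + 0.1176·100 + 0.0532·92 + 0.1172·21 + 0.0587·71 + 1.0966·86 + 0.0680·8 = 134.4128
  x_7 = 0.1378·92 + 0.1021·53 + 0.1235·100 + 0.0895·92 + 0.1560·21 + 0.1455·71 + 0.0999·86 + 1.0844·8 = 69.5350
Δx_2 = L[2,6] · Δd_6 = 0.0971 · 20 = 1.9427

1.9427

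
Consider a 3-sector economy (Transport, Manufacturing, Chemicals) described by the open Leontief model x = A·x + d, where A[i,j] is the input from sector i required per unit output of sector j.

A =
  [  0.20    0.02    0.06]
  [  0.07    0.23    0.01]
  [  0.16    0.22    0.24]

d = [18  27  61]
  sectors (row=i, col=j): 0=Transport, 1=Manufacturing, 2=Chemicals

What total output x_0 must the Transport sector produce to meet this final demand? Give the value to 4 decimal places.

Form M = I − A:
  [  0.80   -0.02   -0.06]
  [ -0.07    0.77   -0.01]
  [ -0.16   -0.22    0.76]
Leontief inverse L = M⁻¹:
  [  1.2757    0.0621    0.1015]
  [  0.1199    1.3094    0.0267]
  [  0.3033    0.3921    1.3449]
Total output x = L · d:
  x_0 = 1.2757·18 + 0.0621·27 + 0.1015·61 = 30.8349
  x_1 = 0.1199·18 + 1.3094·27 + 0.0267·61 = 39.1419
  x_2 = 0.3033·18 + 0.3921·27 + 1.3449·61 = 98.0853

30.8349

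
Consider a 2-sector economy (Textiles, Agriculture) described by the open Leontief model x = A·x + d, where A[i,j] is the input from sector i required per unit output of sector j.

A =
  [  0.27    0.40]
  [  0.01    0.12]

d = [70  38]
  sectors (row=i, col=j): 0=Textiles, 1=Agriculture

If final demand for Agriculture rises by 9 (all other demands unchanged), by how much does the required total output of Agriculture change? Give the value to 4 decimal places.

10.2914

Form M = I − A:
  [  0.73   -0.40]
  [ -0.01    0.88]
Leontief inverse L = M⁻¹:
  [  1.3784    0.6266]
  [  0.0157    1.1435]
Total output x = L · d:
  x_0 = 1.3784·70 + 0.6266·38 = 120.3008
  x_1 = 0.0157·70 + 1.1435·38 = 44.5489
Δx_1 = L[1,1] · Δd_1 = 1.1435 · 9 = 10.2914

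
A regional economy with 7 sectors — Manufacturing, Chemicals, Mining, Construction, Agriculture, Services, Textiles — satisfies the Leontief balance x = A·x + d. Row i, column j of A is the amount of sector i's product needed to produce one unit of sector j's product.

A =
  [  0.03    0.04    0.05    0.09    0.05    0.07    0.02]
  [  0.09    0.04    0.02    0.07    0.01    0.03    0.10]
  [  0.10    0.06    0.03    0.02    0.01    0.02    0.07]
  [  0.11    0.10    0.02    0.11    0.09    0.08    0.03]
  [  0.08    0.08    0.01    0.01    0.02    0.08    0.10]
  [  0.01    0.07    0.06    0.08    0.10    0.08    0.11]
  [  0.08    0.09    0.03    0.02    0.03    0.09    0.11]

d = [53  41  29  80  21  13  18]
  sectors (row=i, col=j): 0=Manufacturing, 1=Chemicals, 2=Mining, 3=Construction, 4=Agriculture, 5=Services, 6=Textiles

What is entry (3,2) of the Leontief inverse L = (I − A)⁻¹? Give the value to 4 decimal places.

L[3,2] = 0.0498

Form M = I − A:
  [  0.97   -0.04   -0.05   -0.09   -0.05   -0.07   -0.02]
  [ -0.09    0.96   -0.02   -0.07   -0.01   -0.03   -0.10]
  [ -0.10   -0.06    0.97   -0.02   -0.01   -0.02   -0.07]
  [ -0.11   -0.10   -0.02    0.89   -0.09   -0.08   -0.03]
  [ -0.08   -0.08   -0.01   -0.01    0.98   -0.08   -0.10]
  [ -0.01   -0.07   -0.06   -0.08   -0.10    0.92   -0.11]
  [ -0.08   -0.09   -0.03   -0.02   -0.03   -0.09    0.89]
Leontief inverse L = M⁻¹:
  [  1.0738    0.0836    0.0695    0.1291    0.0815    0.1107    0.0662]
  [  0.1333    1.0836    0.0409    0.1100    0.0403    0.0737    0.1453]
  [  0.1347    0.0933    1.0479    0.0521    0.0321    0.0540    0.1080]
  [  0.1740    0.1635    0.0498    1.1718    0.1363    0.1431    0.0987]
  [  0.1210    0.1233    0.0331    0.0491    1.0501    0.1246    0.1542]
  [  0.0744    0.1340    0.0869    0.1282    0.1398    1.1402    0.1845]
  [  0.1301    0.1416    0.0567    0.0654    0.0651    0.1419    1.1740]
Total output x = L · d:
  x_0 = 1.0738·53 + 0.0836·41 + 0.0695·29 + 0.1291·80 + 0.0815·21 + 0.1107·13 + 0.0662·18 = 77.0236
  x_1 = 0.1333·53 + 1.0836·41 + 0.0409·29 + 0.1100·80 + 0.0403·21 + 0.0737·13 + 0.1453·18 = 65.8970
  x_2 = 0.1347·53 + 0.0933·41 + 1.0479·29 + 0.0521·80 + 0.0321·21 + 0.0540·13 + 0.1080·18 = 48.8423
  x_3 = 0.1740·53 + 0.1635·41 + 0.0498·29 + 1.1718·80 + 0.1363·21 + 0.1431·13 + 0.0987·18 = 117.6109
  x_4 = 0.1210·53 + 0.1233·41 + 0.0331·29 + 0.0491·80 + 1.0501·21 + 0.1246·13 + 0.1542·18 = 42.8106
  x_5 = 0.0744·53 + 0.1340·41 + 0.0869·29 + 0.1282·80 + 0.1398·21 + 1.1402·13 + 0.1845·18 = 43.2989
  x_6 = 0.1301·53 + 0.1416·41 + 0.0567·29 + 0.0654·80 + 0.0651·21 + 0.1419·13 + 1.1740·18 = 43.9228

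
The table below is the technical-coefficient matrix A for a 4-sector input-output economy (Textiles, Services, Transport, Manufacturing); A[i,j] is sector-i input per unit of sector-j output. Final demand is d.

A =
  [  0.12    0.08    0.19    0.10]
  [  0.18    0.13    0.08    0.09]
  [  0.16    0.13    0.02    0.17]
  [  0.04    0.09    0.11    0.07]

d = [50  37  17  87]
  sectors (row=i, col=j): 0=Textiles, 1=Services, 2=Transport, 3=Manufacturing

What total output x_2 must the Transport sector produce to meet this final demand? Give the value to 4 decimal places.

Form M = I − A:
  [  0.88   -0.08   -0.19   -0.10]
  [ -0.18    0.87   -0.08   -0.09]
  [ -0.16   -0.13    0.98   -0.17]
  [ -0.04   -0.09   -0.11    0.93]
Leontief inverse L = M⁻¹:
  [  1.2313    0.1750    0.2754    0.1997]
  [  0.2901    1.2212    0.1763    0.1816]
  [  0.2589    0.2168    1.1167    0.2529]
  [  0.1117    0.1514    0.1610    1.1314]
Total output x = L · d:
  x_0 = 1.2313·50 + 0.1750·37 + 0.2754·17 + 0.1997·87 = 90.0975
  x_1 = 0.2901·50 + 1.2212·37 + 0.1763·17 + 0.1816·87 = 78.4890
  x_2 = 0.2589·50 + 0.2168·37 + 1.1167·17 + 0.2529·87 = 61.9574
  x_3 = 0.1117·50 + 0.1514·37 + 0.1610·17 + 1.1314·87 = 112.3475

61.9574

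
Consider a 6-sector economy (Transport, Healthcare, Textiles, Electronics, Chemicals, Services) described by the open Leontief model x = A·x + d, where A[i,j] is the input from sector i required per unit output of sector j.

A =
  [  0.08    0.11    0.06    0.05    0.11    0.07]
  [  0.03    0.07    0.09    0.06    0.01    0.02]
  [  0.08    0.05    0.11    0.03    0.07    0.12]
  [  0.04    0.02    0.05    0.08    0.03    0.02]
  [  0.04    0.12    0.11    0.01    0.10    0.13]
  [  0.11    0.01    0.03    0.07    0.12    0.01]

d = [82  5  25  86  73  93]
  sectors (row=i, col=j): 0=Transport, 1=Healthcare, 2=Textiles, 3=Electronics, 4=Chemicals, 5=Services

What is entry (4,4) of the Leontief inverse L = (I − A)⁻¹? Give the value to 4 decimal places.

Form M = I − A:
  [  0.92   -0.11   -0.06   -0.05   -0.11   -0.07]
  [ -0.03    0.93   -0.09   -0.06   -0.01   -0.02]
  [ -0.08   -0.05    0.89   -0.03   -0.07   -0.12]
  [ -0.04   -0.02   -0.05    0.92   -0.03   -0.02]
  [ -0.04   -0.12   -0.11   -0.01    0.90   -0.13]
  [ -0.11   -0.01   -0.03   -0.07   -0.12    0.99]
Leontief inverse L = M⁻¹:
  [  1.1287    0.1650    0.1226    0.0872    0.1685    0.1219]
  [  0.0577    1.0961    0.1257    0.0828    0.0382    0.0481]
  [  0.1341    0.0992    1.1687    0.0664    0.1335    0.1720]
  [  0.0639    0.0433    0.0790    1.0999    0.0571    0.0447]
  [  0.0961    0.1743    0.1771    0.0492    1.1650    0.1858]
  [  0.1462    0.0566    0.0774    0.0963    0.1684    1.0550]
Total output x = L · d:
  x_0 = 1.1287·82 + 0.1650·5 + 0.1226·25 + 0.0872·86 + 0.1685·73 + 0.1219·93 = 127.5772
  x_1 = 0.0577·82 + 1.0961·5 + 0.1257·25 + 0.0828·86 + 0.0382·73 + 0.0481·93 = 27.7402
  x_2 = 0.1341·82 + 0.0992·5 + 1.1687·25 + 0.0664·86 + 0.1335·73 + 0.1720·93 = 72.1703
  x_3 = 0.0639·82 + 0.0433·5 + 0.0790·25 + 1.0999·86 + 0.0571·73 + 0.0447·93 = 110.3435
  x_4 = 0.0961·82 + 0.1743·5 + 0.1771·25 + 0.0492·86 + 1.1650·73 + 0.1858·93 = 119.7228
  x_5 = 0.1462·82 + 0.0566·5 + 0.0774·25 + 0.0963·86 + 0.1684·73 + 1.0550·93 = 132.8957

L[4,4] = 1.1650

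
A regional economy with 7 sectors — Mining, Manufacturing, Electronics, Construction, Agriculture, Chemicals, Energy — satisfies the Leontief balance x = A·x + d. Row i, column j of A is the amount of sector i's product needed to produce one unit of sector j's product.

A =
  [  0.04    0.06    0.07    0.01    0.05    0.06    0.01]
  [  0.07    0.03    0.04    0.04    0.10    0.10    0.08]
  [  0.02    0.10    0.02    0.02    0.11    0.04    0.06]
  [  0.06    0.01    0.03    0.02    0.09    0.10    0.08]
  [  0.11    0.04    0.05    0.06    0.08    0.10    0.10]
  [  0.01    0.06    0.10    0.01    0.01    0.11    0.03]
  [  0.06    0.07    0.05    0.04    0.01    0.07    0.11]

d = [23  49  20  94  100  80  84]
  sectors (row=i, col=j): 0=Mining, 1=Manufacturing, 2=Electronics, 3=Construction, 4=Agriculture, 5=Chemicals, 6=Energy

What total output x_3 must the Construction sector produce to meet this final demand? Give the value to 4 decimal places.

138.4273

Form M = I − A:
  [  0.96   -0.06   -0.07   -0.01   -0.05   -0.06   -0.01]
  [ -0.07    0.97   -0.04   -0.04   -0.10   -0.10   -0.08]
  [ -0.02   -0.10    0.98   -0.02   -0.11   -0.04   -0.06]
  [ -0.06   -0.01   -0.03    0.98   -0.09   -0.10   -0.08]
  [ -0.11   -0.04   -0.05   -0.06    0.92   -0.10   -0.10]
  [ -0.01   -0.06   -0.10   -0.01   -0.01    0.89   -0.03]
  [ -0.06   -0.07   -0.05   -0.04   -0.01   -0.07    0.89]
Leontief inverse L = M⁻¹:
  [  1.0648    0.0888    0.0971    0.0243    0.0831    0.1015    0.0414]
  [  0.1100    1.0725    0.0843    0.0623    0.1419    0.1649    0.1304]
  [  0.0592    0.1327    1.0543    0.0421    0.1500    0.0963    0.1076]
  [  0.0931    0.0470    0.0687    1.0388    0.1230    0.1548    0.1223]
  [  0.1549    0.0894    0.1006    0.0846    1.1290    0.1737    0.1569]
  [  0.0319    0.0934    0.1301    0.0238    0.0430    1.1546    0.0634]
  [  0.0922    0.1083    0.0869    0.0584    0.0468    0.1249    1.1549]
Total output x = L · d:
  x_0 = 1.0648·23 + 0.0888·49 + 0.0971·20 + 0.0243·94 + 0.0831·100 + 0.1015·80 + 0.0414·84 = 52.9731
  x_1 = 0.1100·23 + 1.0725·49 + 0.0843·20 + 0.0623·94 + 0.1419·100 + 0.1649·80 + 0.1304·84 = 100.9703
  x_2 = 0.0592·23 + 0.1327·49 + 1.0543·20 + 0.0421·94 + 0.1500·100 + 0.0963·80 + 0.1076·84 = 64.6514
  x_3 = 0.0931·23 + 0.0470·49 + 0.0687·20 + 1.0388·94 + 0.1230·100 + 0.1548·80 + 0.1223·84 = 138.4273
  x_4 = 0.1549·23 + 0.0894·49 + 0.1006·20 + 0.0846·94 + 1.1290·100 + 0.1737·80 + 0.1569·84 = 157.8832
  x_5 = 0.0319·23 + 0.0934·49 + 0.1301·20 + 0.0238·94 + 0.0430·100 + 1.1546·80 + 0.0634·84 = 112.1421
  x_6 = 0.0922·23 + 0.1083·49 + 0.0869·20 + 0.0584·94 + 0.0468·100 + 0.1249·80 + 1.1549·84 = 126.3424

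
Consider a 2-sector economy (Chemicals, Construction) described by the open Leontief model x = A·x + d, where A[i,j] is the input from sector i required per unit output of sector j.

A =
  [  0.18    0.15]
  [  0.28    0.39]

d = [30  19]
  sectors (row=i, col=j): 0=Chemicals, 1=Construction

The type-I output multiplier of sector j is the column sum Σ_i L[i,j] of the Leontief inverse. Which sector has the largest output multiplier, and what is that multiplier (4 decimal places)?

Form M = I − A:
  [  0.82   -0.15]
  [ -0.28    0.61]
Leontief inverse L = M⁻¹:
  [  1.3313    0.3274]
  [  0.6111    1.7896]
Total output x = L · d:
  x_0 = 1.3313·30 + 0.3274·19 = 46.1589
  x_1 = 0.6111·30 + 1.7896·19 = 52.3352
Output multipliers (column sums of L):
  Chemicals: 1.9424
  Construction: 2.1170

Construction (2.1170)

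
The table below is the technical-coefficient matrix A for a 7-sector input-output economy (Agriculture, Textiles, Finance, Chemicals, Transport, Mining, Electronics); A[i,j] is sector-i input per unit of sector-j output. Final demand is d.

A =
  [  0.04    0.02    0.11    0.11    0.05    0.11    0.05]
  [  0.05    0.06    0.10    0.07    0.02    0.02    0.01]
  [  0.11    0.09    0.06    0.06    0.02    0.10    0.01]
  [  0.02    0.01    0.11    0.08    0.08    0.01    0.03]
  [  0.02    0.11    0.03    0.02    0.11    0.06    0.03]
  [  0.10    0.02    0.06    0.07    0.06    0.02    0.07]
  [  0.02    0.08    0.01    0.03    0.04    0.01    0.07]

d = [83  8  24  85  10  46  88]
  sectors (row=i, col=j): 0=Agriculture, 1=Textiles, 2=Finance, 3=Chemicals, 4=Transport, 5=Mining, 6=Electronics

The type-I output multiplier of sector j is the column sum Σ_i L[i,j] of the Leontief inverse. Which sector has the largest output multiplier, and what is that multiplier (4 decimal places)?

Finance (1.7896)

Form M = I − A:
  [  0.96   -0.02   -0.11   -0.11   -0.05   -0.11   -0.05]
  [ -0.05    0.94   -0.10   -0.07   -0.02   -0.02   -0.01]
  [ -0.11   -0.09    0.94   -0.06   -0.02   -0.10   -0.01]
  [ -0.02   -0.01   -0.11    0.92   -0.08   -0.01   -0.03]
  [ -0.02   -0.11   -0.03   -0.02    0.89   -0.06   -0.03]
  [ -0.10   -0.02   -0.06   -0.07   -0.06    0.98   -0.07]
  [ -0.02   -0.08   -0.01   -0.03   -0.04   -0.01    0.93]
Leontief inverse L = M⁻¹:
  [  1.0863    0.0617    0.1659    0.1614    0.0943    0.1484    0.0803]
  [  0.0821    1.0892    0.1431    0.1077    0.0466    0.0503    0.0264]
  [  0.1536    0.1246    1.1195    0.1139    0.0579    0.1391    0.0377]
  [  0.0500    0.0450    0.1475    1.1130    0.1120    0.0403    0.0473]
  [  0.0510    0.1485    0.0708    0.0552    1.1445    0.0871    0.0504]
  [  0.1313    0.0560    0.1059    0.1123    0.0965    1.0551    0.0950]
  [  0.0373    0.1048    0.0369    0.0534    0.0605    0.0254    1.0844]
Total output x = L · d:
  x_0 = 1.0863·83 + 0.0617·8 + 0.1659·24 + 0.1614·85 + 0.0943·10 + 0.1484·46 + 0.0803·88 = 123.1886
  x_1 = 0.0821·83 + 1.0892·8 + 0.1431·24 + 0.1077·85 + 0.0466·10 + 0.0503·46 + 0.0264·88 = 33.2225
  x_2 = 0.1536·83 + 0.1246·8 + 1.1195·24 + 0.1139·85 + 0.0579·10 + 0.1391·46 + 0.0377·88 = 60.5922
  x_3 = 0.0500·83 + 0.0450·8 + 0.1475·24 + 1.1130·85 + 0.1120·10 + 0.0403·46 + 0.0473·88 = 109.7894
  x_4 = 0.0510·83 + 0.1485·8 + 0.0708·24 + 0.0552·85 + 1.1445·10 + 0.0871·46 + 0.0504·88 = 31.6922
  x_5 = 0.1313·83 + 0.0560·8 + 0.1059·24 + 0.1123·85 + 0.0965·10 + 1.0551·46 + 0.0950·88 = 81.2907
  x_6 = 0.0373·83 + 0.1048·8 + 0.0369·24 + 0.0534·85 + 0.0605·10 + 0.0254·46 + 1.0844·88 = 106.5610
Output multipliers (column sums of L):
  Agriculture: 1.5916
  Textiles: 1.6298
  Finance: 1.7896
  Chemicals: 1.7170
  Transport: 1.6123
  Mining: 1.5457
  Electronics: 1.4213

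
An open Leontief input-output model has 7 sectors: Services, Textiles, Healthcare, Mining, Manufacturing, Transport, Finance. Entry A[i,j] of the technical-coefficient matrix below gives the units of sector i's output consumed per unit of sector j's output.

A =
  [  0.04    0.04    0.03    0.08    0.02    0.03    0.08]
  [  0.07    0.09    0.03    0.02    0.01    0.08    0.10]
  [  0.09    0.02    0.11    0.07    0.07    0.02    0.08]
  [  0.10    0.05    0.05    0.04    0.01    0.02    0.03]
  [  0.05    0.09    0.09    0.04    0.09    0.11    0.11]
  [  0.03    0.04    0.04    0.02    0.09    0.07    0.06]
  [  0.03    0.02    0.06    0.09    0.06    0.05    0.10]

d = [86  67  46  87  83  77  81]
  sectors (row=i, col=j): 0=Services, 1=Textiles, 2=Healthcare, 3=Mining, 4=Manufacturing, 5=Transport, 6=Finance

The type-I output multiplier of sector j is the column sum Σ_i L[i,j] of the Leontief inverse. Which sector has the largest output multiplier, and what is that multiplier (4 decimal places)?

Form M = I − A:
  [  0.96   -0.04   -0.03   -0.08   -0.02   -0.03   -0.08]
  [ -0.07    0.91   -0.03   -0.02   -0.01   -0.08   -0.10]
  [ -0.09   -0.02    0.89   -0.07   -0.07   -0.02   -0.08]
  [ -0.10   -0.05   -0.05    0.96   -0.01   -0.02   -0.03]
  [ -0.05   -0.09   -0.09   -0.04    0.91   -0.11   -0.11]
  [ -0.03   -0.04   -0.04   -0.02   -0.09    0.93   -0.06]
  [ -0.03   -0.02   -0.06   -0.09   -0.06   -0.05    0.90]
Leontief inverse L = M⁻¹:
  [  1.0710    0.0637    0.0594    0.1091    0.0434    0.0552    0.1202]
  [  0.1041    1.1205    0.0642    0.0553    0.0417    0.1155    0.1541]
  [  0.1367    0.0543    1.1598    0.1162    0.1091    0.0571    0.1423]
  [  0.1287    0.0723    0.0763    1.0680    0.0299    0.0422    0.0683]
  [  0.1044    0.1376    0.1494    0.0916    1.1443    0.1660    0.1918]
  [  0.0623    0.0707    0.0773    0.0510    0.1255    1.1069    0.1111]
  [  0.0704    0.0510    0.1026    0.1283    0.0959    0.0850    1.1538]
Total output x = L · d:
  x_0 = 1.0710·86 + 0.0637·67 + 0.0594·46 + 0.1091·87 + 0.0434·83 + 0.0552·77 + 0.1202·81 = 126.1904
  x_1 = 0.1041·86 + 1.1205·67 + 0.0642·46 + 0.0553·87 + 0.0417·83 + 0.1155·77 + 0.1541·81 = 116.6314
  x_2 = 0.1367·86 + 0.0543·67 + 1.1598·46 + 0.1162·87 + 0.1091·83 + 0.0571·77 + 0.1423·81 = 103.8265
  x_3 = 0.1287·86 + 0.0723·67 + 0.0763·46 + 1.0680·87 + 0.0299·83 + 0.0422·77 + 0.0683·81 = 123.6038
  x_4 = 0.1044·86 + 0.1376·67 + 0.1494·46 + 0.0916·87 + 1.1443·83 + 0.1660·77 + 0.1918·81 = 156.3310
  x_5 = 0.0623·86 + 0.0707·67 + 0.0773·46 + 0.0510·87 + 0.1255·83 + 1.1069·77 + 0.1111·81 = 122.7367
  x_6 = 0.0704·86 + 0.0510·67 + 0.1026·46 + 0.1283·87 + 0.0959·83 + 0.0850·77 + 1.1538·81 = 133.3211
Output multipliers (column sums of L):
  Services: 1.6775
  Textiles: 1.5702
  Healthcare: 1.6889
  Mining: 1.6195
  Manufacturing: 1.5898
  Transport: 1.6280
  Finance: 1.9416

Finance (1.9416)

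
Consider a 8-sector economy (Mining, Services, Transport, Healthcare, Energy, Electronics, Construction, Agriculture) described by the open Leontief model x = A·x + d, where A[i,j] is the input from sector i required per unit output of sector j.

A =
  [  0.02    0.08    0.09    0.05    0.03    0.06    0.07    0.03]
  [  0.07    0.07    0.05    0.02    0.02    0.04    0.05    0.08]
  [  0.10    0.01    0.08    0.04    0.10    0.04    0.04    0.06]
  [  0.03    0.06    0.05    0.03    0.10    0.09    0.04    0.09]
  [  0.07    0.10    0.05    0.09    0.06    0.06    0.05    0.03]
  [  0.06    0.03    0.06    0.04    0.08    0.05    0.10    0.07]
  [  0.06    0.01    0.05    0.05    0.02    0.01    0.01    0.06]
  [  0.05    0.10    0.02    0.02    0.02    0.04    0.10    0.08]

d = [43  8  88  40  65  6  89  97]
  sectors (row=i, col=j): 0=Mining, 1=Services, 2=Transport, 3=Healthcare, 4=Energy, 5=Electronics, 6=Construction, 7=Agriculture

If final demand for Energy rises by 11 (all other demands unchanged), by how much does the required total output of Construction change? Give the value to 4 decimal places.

0.5087

Form M = I − A:
  [  0.98   -0.08   -0.09   -0.05   -0.03   -0.06   -0.07   -0.03]
  [ -0.07    0.93   -0.05   -0.02   -0.02   -0.04   -0.05   -0.08]
  [ -0.10   -0.01    0.92   -0.04   -0.10   -0.04   -0.04   -0.06]
  [ -0.03   -0.06   -0.05    0.97   -0.10   -0.09   -0.04   -0.09]
  [ -0.07   -0.10   -0.05   -0.09    0.94   -0.06   -0.05   -0.03]
  [ -0.06   -0.03   -0.06   -0.04   -0.08    0.95   -0.10   -0.07]
  [ -0.06   -0.01   -0.05   -0.05   -0.02   -0.01    0.99   -0.06]
  [ -0.05   -0.10   -0.02   -0.02   -0.02   -0.04   -0.10    0.92]
Leontief inverse L = M⁻¹:
  [  1.0666    0.1188    0.1330    0.0808    0.0714    0.0946    0.1111    0.0785]
  [  0.1099    1.1110    0.0889    0.0473    0.0523    0.0714    0.0917    0.1237]
  [  0.1484    0.0609    1.1295    0.0792    0.1458    0.0817    0.0890    0.1083]
  [  0.0822    0.1134    0.0970    1.0682    0.1452    0.1315    0.0938    0.1442]
  [  0.1214    0.1528    0.1016    0.1278    1.1083    0.1052    0.1010    0.0871]
  [  0.1098    0.0787    0.1077    0.0782    0.1234    1.0893    0.1478    0.1216]
  [  0.0865    0.0397    0.0776    0.0696    0.0462    0.0347    1.0391    0.0901]
  [  0.0917    0.1421    0.0589    0.0482    0.0504    0.0710    0.1416    1.1271]
Total output x = L · d:
  x_0 = 1.0666·43 + 0.1188·8 + 0.1330·88 + 0.0808·40 + 0.0714·65 + 0.0946·6 + 0.1111·89 + 0.0785·97 = 84.4595
  x_1 = 0.1099·43 + 1.1110·8 + 0.0889·88 + 0.0473·40 + 0.0523·65 + 0.0714·6 + 0.0917·89 + 0.1237·97 = 47.3221
  x_2 = 0.1484·43 + 0.0609·8 + 1.1295·88 + 0.0792·40 + 0.1458·65 + 0.0817·6 + 0.0890·89 + 0.1083·97 = 137.8278
  x_3 = 0.0822·43 + 0.1134·8 + 0.0970·88 + 1.0682·40 + 0.1452·65 + 0.1315·6 + 0.0938·89 + 0.1442·97 = 88.2721
  x_4 = 0.1214·43 + 0.1528·8 + 0.1016·88 + 0.1278·40 + 1.1083·65 + 0.1052·6 + 0.1010·89 + 0.0871·97 = 110.6031
  x_5 = 0.1098·43 + 0.0787·8 + 0.1077·88 + 0.0782·40 + 0.1234·65 + 1.0893·6 + 0.1478·89 + 0.1216·97 = 57.4651
  x_6 = 0.0865·43 + 0.0397·8 + 0.0776·88 + 0.0696·40 + 0.0462·65 + 0.0347·6 + 1.0391·89 + 0.0901·97 = 118.0826
  x_7 = 0.0917·43 + 0.1421·8 + 0.0589·88 + 0.0482·40 + 0.0504·65 + 0.0710·6 + 0.1416·89 + 1.1271·97 = 137.8219
Δx_6 = L[6,4] · Δd_4 = 0.0462 · 11 = 0.5087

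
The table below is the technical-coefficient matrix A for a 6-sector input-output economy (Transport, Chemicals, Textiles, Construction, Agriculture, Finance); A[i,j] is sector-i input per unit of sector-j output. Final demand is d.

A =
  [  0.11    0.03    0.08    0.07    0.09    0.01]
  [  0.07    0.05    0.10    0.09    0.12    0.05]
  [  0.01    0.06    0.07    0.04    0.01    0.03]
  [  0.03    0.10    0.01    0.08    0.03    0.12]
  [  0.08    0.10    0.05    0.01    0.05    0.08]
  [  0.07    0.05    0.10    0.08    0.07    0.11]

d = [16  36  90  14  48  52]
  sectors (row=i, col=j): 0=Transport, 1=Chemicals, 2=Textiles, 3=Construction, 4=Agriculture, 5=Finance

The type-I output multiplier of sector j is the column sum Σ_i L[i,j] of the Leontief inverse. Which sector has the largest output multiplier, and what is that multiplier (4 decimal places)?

Textiles (1.6688)

Form M = I − A:
  [  0.89   -0.03   -0.08   -0.07   -0.09   -0.01]
  [ -0.07    0.95   -0.10   -0.09   -0.12   -0.05]
  [ -0.01   -0.06    0.93   -0.04   -0.01   -0.03]
  [ -0.03   -0.10   -0.01    0.92   -0.03   -0.12]
  [ -0.08   -0.10   -0.05   -0.01    0.95   -0.08]
  [ -0.07   -0.05   -0.10   -0.08   -0.07    0.89]
Leontief inverse L = M⁻¹:
  [  1.1490    0.0705    0.1193    0.1049    0.1257    0.0463]
  [  0.1155    1.1023    0.1495    0.1337    0.1634    0.1010]
  [  0.0278    0.0826    1.0946    0.0627    0.0305    0.0530]
  [  0.0694    0.1405    0.0552    1.1238    0.0728    0.1686]
  [  0.1209    0.1362    0.0969    0.0488    1.0925    0.1171]
  [  0.1157    0.1001    0.1534    0.1277    0.1150    1.1632]
Total output x = L · d:
  x_0 = 1.1490·16 + 0.0705·36 + 0.1193·90 + 0.1049·14 + 0.1257·48 + 0.0463·52 = 41.5730
  x_1 = 0.1155·16 + 1.1023·36 + 0.1495·90 + 0.1337·14 + 0.1634·48 + 0.1010·52 = 69.9575
  x_2 = 0.0278·16 + 0.0826·36 + 1.0946·90 + 0.0627·14 + 0.0305·48 + 0.0530·52 = 107.0298
  x_3 = 0.0694·16 + 0.1405·36 + 0.0552·90 + 1.1238·14 + 0.0728·48 + 0.1686·52 = 39.1330
  x_4 = 0.1209·16 + 0.1362·36 + 0.0969·90 + 0.0488·14 + 1.0925·48 + 0.1171·52 = 74.7668
  x_5 = 0.1157·16 + 0.1001·36 + 0.1534·90 + 0.1277·14 + 0.1150·48 + 1.1632·52 = 87.0509
Output multipliers (column sums of L):
  Transport: 1.5982
  Chemicals: 1.6323
  Textiles: 1.6688
  Construction: 1.6016
  Agriculture: 1.5999
  Finance: 1.6493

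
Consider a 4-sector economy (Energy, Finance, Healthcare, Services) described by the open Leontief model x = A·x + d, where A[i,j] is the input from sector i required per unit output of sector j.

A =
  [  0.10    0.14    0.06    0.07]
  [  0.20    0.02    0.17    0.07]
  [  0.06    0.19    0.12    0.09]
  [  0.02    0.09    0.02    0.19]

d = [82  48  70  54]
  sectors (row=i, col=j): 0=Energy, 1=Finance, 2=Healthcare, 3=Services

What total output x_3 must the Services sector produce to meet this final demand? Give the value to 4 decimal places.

Form M = I − A:
  [  0.90   -0.14   -0.06   -0.07]
  [ -0.20    0.98   -0.17   -0.07]
  [ -0.06   -0.19    0.88   -0.09]
  [ -0.02   -0.09   -0.02    0.81]
Leontief inverse L = M⁻¹:
  [  1.1671    0.2024    0.1217    0.1319]
  [  0.2676    1.1181    0.2376    0.1461]
  [  0.1437    0.2691    1.2020    0.1692]
  [  0.0621    0.1359    0.0591    1.2582]
Total output x = L · d:
  x_0 = 1.1671·82 + 0.2024·48 + 0.1217·70 + 0.1319·54 = 121.0616
  x_1 = 0.2676·82 + 1.1181·48 + 0.2376·70 + 0.1461·54 = 100.1298
  x_2 = 0.1437·82 + 0.2691·48 + 1.2020·70 + 0.1692·54 = 117.9783
  x_3 = 0.0621·82 + 0.1359·48 + 0.0591·70 + 1.2582·54 = 83.6944

83.6944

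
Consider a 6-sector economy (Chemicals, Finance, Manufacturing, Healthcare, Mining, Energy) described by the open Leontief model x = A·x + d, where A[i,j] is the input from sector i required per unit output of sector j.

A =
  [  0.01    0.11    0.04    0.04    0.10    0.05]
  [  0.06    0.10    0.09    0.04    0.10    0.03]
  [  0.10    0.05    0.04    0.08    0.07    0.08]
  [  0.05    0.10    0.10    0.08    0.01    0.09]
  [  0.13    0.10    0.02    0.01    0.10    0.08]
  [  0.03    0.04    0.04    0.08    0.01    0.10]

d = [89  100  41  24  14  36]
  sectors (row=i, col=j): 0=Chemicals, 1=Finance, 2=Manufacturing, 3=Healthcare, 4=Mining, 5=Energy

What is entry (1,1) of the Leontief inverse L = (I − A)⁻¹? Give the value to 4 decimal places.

L[1,1] = 1.1602

Form M = I − A:
  [  0.99   -0.11   -0.04   -0.04   -0.10   -0.05]
  [ -0.06    0.90   -0.09   -0.04   -0.10   -0.03]
  [ -0.10   -0.05    0.96   -0.08   -0.07   -0.08]
  [ -0.05   -0.10   -0.10    0.92   -0.01   -0.09]
  [ -0.13   -0.10   -0.02   -0.01    0.90   -0.08]
  [ -0.03   -0.04   -0.04   -0.08   -0.01    0.90]
Leontief inverse L = M⁻¹:
  [  1.0520    0.1600    0.0726    0.0684    0.1421    0.0897]
  [  0.1094    1.1602    0.1275    0.0747    0.1527    0.0771]
  [  0.1402    0.1084    1.0776    0.1170    0.1142    0.1290]
  [  0.0917    0.1559    0.1423    1.1228    0.0526    0.1399]
  [  0.1732    0.1630    0.0563    0.0431    1.1547    0.1270]
  [  0.0562    0.0774    0.0693    0.1111    0.0341    1.1371]
Total output x = L · d:
  x_0 = 1.0520·89 + 0.1600·100 + 0.0726·41 + 0.0684·24 + 0.1421·14 + 0.0897·36 = 119.4589
  x_1 = 0.1094·89 + 1.1602·100 + 0.1275·41 + 0.0747·24 + 0.1527·14 + 0.0771·36 = 137.6896
  x_2 = 0.1402·89 + 0.1084·100 + 1.0776·41 + 0.1170·24 + 0.1142·14 + 0.1290·36 = 76.5569
  x_3 = 0.0917·89 + 0.1559·100 + 0.1423·41 + 1.1228·24 + 0.0526·14 + 0.1399·36 = 62.3101
  x_4 = 0.1732·89 + 0.1630·100 + 0.0563·41 + 0.0431·24 + 1.1547·14 + 0.1270·36 = 55.8065
  x_5 = 0.0562·89 + 0.0774·100 + 0.0693·41 + 0.1111·24 + 0.0341·14 + 1.1371·36 = 59.6628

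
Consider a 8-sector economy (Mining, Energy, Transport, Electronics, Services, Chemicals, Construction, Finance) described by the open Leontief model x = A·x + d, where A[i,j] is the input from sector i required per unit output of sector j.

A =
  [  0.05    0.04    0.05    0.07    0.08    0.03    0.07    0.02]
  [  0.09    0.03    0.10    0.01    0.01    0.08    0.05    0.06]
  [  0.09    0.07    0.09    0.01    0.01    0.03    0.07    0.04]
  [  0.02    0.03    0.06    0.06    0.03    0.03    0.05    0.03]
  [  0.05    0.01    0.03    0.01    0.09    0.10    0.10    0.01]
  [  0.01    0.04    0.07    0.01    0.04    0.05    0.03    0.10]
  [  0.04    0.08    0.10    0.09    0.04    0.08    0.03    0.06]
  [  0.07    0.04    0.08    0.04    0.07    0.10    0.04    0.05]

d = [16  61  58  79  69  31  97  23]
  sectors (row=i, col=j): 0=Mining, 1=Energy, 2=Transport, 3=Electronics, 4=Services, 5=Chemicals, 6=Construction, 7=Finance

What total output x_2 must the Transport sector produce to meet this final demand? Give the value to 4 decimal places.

95.1775

Form M = I − A:
  [  0.95   -0.04   -0.05   -0.07   -0.08   -0.03   -0.07   -0.02]
  [ -0.09    0.97   -0.10   -0.01   -0.01   -0.08   -0.05   -0.06]
  [ -0.09   -0.07    0.91   -0.01   -0.01   -0.03   -0.07   -0.04]
  [ -0.02   -0.03   -0.06    0.94   -0.03   -0.03   -0.05   -0.03]
  [ -0.05   -0.01   -0.03   -0.01    0.91   -0.10   -0.10   -0.01]
  [ -0.01   -0.04   -0.07   -0.01   -0.04    0.95   -0.03   -0.10]
  [ -0.04   -0.08   -0.10   -0.09   -0.04   -0.08    0.97   -0.06]
  [ -0.07   -0.04   -0.08   -0.04   -0.07   -0.10   -0.04    0.95]
Leontief inverse L = M⁻¹:
  [  1.0858    0.0703    0.0996    0.0973    0.1124    0.0728    0.1101    0.0504]
  [  0.1310    1.0656    0.1559    0.0372    0.0429    0.1222    0.0897    0.0968]
  [  0.1321    0.1047    1.1454    0.0379    0.0402    0.0715    0.1089    0.0736]
  [  0.0481    0.0544    0.0997    1.0801    0.0519    0.0612    0.0786    0.0547]
  [  0.0819    0.0409    0.0786    0.0359    1.1244    0.1443    0.1378    0.0445]
  [  0.0453    0.0674    0.1163    0.0292    0.0677    1.0905    0.0627    0.1305]
  [  0.0878    0.1186    0.1658    0.1193    0.0758    0.1313    1.0776    0.1028]
  [  0.1132    0.0763    0.1396    0.0682    0.1088    0.1501    0.0865    1.0903]
Total output x = L · d:
  x_0 = 1.0858·16 + 0.0703·61 + 0.0996·58 + 0.0973·79 + 0.1124·69 + 0.0728·31 + 0.1101·97 + 0.0504·23 = 56.9853
  x_1 = 0.1310·16 + 1.0656·61 + 0.1559·58 + 0.0372·79 + 0.0429·69 + 0.1222·31 + 0.0897·97 + 0.0968·23 = 96.7651
  x_2 = 0.1321·16 + 0.1047·61 + 1.1454·58 + 0.0379·79 + 0.0402·69 + 0.0715·31 + 0.1089·97 + 0.0736·23 = 95.1775
  x_3 = 0.0481·16 + 0.0544·61 + 0.0997·58 + 1.0801·79 + 0.0519·69 + 0.0612·31 + 0.0786·97 + 0.0547·23 = 109.5604
  x_4 = 0.0819·16 + 0.0409·61 + 0.0786·58 + 0.0359·79 + 1.1244·69 + 0.1443·31 + 0.1378·97 + 0.0445·23 = 107.6435
  x_5 = 0.0453·16 + 0.0674·61 + 0.1163·58 + 0.0292·79 + 0.0677·69 + 1.0905·31 + 0.0627·97 + 0.1305·23 = 61.4498
  x_6 = 0.0878·16 + 0.1186·61 + 0.1658·58 + 0.1193·79 + 0.0758·69 + 0.1313·31 + 1.0776·97 + 0.1028·23 = 143.8708
  x_7 = 0.1132·16 + 0.0763·61 + 0.1396·58 + 0.0682·79 + 0.1088·69 + 0.1501·31 + 0.0865·97 + 1.0903·23 = 65.5695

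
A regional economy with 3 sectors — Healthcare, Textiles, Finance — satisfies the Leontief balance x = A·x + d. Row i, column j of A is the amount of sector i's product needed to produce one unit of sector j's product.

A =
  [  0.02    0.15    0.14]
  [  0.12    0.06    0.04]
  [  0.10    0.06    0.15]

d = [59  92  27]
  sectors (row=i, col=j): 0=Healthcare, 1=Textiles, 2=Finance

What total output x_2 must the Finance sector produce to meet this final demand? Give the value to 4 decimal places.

Form M = I − A:
  [  0.98   -0.15   -0.14]
  [ -0.12    0.94   -0.04]
  [ -0.10   -0.06    0.85]
Leontief inverse L = M⁻¹:
  [  1.0613    0.1811    0.1833]
  [  0.1412    1.0911    0.0746]
  [  0.1348    0.0983    1.2033]
Total output x = L · d:
  x_0 = 1.0613·59 + 0.1811·92 + 0.1833·27 = 84.2225
  x_1 = 0.1412·59 + 1.0911·92 + 0.0746·27 = 110.7301
  x_2 = 0.1348·59 + 0.0983·92 + 1.2033·27 = 49.4895

49.4895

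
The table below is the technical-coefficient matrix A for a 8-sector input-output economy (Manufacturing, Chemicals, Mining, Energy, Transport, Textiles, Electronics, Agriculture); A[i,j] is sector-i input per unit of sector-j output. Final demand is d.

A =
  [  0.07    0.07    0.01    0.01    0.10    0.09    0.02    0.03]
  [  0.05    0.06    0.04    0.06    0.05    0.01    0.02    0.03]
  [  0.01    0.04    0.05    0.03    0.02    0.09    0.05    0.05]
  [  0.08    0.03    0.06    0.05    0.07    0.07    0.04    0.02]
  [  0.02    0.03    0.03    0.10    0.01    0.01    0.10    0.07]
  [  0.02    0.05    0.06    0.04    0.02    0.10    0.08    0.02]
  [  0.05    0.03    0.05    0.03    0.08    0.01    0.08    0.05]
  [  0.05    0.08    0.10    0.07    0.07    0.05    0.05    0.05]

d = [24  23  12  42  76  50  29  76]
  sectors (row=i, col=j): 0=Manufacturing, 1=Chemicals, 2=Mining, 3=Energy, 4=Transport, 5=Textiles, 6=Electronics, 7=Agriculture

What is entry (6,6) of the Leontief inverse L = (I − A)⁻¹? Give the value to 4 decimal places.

Form M = I − A:
  [  0.93   -0.07   -0.01   -0.01   -0.10   -0.09   -0.02   -0.03]
  [ -0.05    0.94   -0.04   -0.06   -0.05   -0.01   -0.02   -0.03]
  [ -0.01   -0.04    0.95   -0.03   -0.02   -0.09   -0.05   -0.05]
  [ -0.08   -0.03   -0.06    0.95   -0.07   -0.07   -0.04   -0.02]
  [ -0.02   -0.03   -0.03   -0.10    0.99   -0.01   -0.10   -0.07]
  [ -0.02   -0.05   -0.06   -0.04   -0.02    0.90   -0.08   -0.02]
  [ -0.05   -0.03   -0.05   -0.03   -0.08   -0.01    0.92   -0.05]
  [ -0.05   -0.08   -0.10   -0.07   -0.07   -0.05   -0.05    0.95]
Leontief inverse L = M⁻¹:
  [  1.0966    0.1021    0.0395    0.0442    0.1310    0.1234    0.0582    0.0562]
  [  0.0742    1.0851    0.0645    0.0863    0.0778    0.0368    0.0469    0.0508]
  [  0.0320    0.0669    1.0804    0.0566    0.0467    0.1218    0.0829    0.0715]
  [  0.1088    0.0622    0.0915    1.0822    0.1044    0.1095    0.0792    0.0472]
  [  0.0506    0.0585    0.0638    0.1293    1.0469    0.0405    0.1339    0.0946]
  [  0.0453    0.0790    0.0923    0.0685    0.0508    1.1354    0.1173    0.0440]
  [  0.0768    0.0591    0.0802    0.0616    0.1133    0.0391    1.1169    0.0778]
  [  0.0855    0.1200    0.1418    0.1117    0.1118    0.0953    0.0964    1.0843]
Total output x = L · d:
  x_0 = 1.0966·24 + 0.1021·23 + 0.0395·12 + 0.0442·42 + 0.1310·76 + 0.1234·50 + 0.0582·29 + 0.0562·76 = 53.0829
  x_1 = 0.0742·24 + 1.0851·23 + 0.0645·12 + 0.0863·42 + 0.0778·76 + 0.0368·50 + 0.0469·29 + 0.0508·76 = 44.1156
  x_2 = 0.0320·24 + 0.0669·23 + 1.0804·12 + 0.0566·42 + 0.0467·76 + 0.1218·50 + 0.0829·29 + 0.0715·76 = 35.1253
  x_3 = 0.1088·24 + 0.0622·23 + 0.0915·12 + 1.0822·42 + 0.1044·76 + 0.1095·50 + 0.0792·29 + 0.0472·76 = 69.8886
  x_4 = 0.0506·24 + 0.0585·23 + 0.0638·12 + 0.1293·42 + 1.0469·76 + 0.0405·50 + 0.1339·29 + 0.0946·76 = 101.4232
  x_5 = 0.0453·24 + 0.0790·23 + 0.0923·12 + 0.0685·42 + 0.0508·76 + 1.1354·50 + 0.1173·29 + 0.0440·76 = 74.2687
  x_6 = 0.0768·24 + 0.0591·23 + 0.0802·12 + 0.0616·42 + 0.1133·76 + 0.0391·50 + 1.1169·29 + 0.0778·76 = 55.6200
  x_7 = 0.0855·24 + 0.1200·23 + 0.1418·12 + 0.1117·42 + 0.1118·76 + 0.0953·50 + 0.0964·29 + 1.0843·76 = 109.6655

L[6,6] = 1.1169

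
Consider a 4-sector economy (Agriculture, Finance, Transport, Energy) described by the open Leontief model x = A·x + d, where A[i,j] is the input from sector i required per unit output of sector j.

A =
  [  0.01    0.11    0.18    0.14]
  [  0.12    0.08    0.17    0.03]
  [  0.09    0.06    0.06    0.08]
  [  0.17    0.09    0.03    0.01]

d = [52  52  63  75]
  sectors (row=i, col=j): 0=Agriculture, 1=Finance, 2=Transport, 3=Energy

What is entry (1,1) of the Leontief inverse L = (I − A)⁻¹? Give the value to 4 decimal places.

L[1,1] = 1.1308

Form M = I − A:
  [  0.99   -0.11   -0.18   -0.14]
  [ -0.12    0.92   -0.17   -0.03]
  [ -0.09   -0.06    0.94   -0.08]
  [ -0.17   -0.09   -0.03    0.99]
Leontief inverse L = M⁻¹:
  [  1.0823    0.1626    0.2423    0.1776]
  [  0.1723    1.1308    0.2400    0.0780]
  [  0.1321    0.0991    1.1106    0.1114]
  [  0.2055    0.1337    0.0971    1.0511]
Total output x = L · d:
  x_0 = 1.0823·52 + 0.1626·52 + 0.2423·63 + 0.1776·75 = 93.3192
  x_1 = 0.1723·52 + 1.1308·52 + 0.2400·63 + 0.0780·75 = 88.7343
  x_2 = 0.1321·52 + 0.0991·52 + 1.1106·63 + 0.1114·75 = 90.3508
  x_3 = 0.2055·52 + 0.1337·52 + 0.0971·63 + 1.0511·75 = 102.5867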